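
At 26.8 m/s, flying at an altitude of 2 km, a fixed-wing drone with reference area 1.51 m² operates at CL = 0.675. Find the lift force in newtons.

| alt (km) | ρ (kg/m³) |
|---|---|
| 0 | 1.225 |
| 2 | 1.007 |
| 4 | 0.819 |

At 2 km, from the table: ρ = 1.007 kg/m³.
Dynamic pressure q = ½ρv² = ½ × 1.007 × 26.8² = 361.6 Pa.
L = q·S·CL = 361.6 × 1.51 × 0.675 = 369 N

L = 369 N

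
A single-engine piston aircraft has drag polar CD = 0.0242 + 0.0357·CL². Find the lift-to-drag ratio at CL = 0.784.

L/D = 17

CD = 0.0242 + 0.0357 × 0.784² = 0.04614
L/D = CL/CD = 0.784 / 0.04614 = 17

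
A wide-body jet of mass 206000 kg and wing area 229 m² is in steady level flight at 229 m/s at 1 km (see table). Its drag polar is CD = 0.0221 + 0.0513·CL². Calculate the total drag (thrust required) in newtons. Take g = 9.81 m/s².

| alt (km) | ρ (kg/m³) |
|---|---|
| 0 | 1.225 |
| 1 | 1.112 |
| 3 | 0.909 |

At 1 km, from the table: ρ = 1.112 kg/m³.
In steady level flight, lift balances weight: W = mg = 206000 × 9.81 = 2.0209×10^6 N.
Dynamic pressure q = 0.5 × 1.112 × 229² = 29160 Pa.
CL = W/(q·S) = 2.0209×10^6 / (29160 × 229) = 0.3027.
CD = 0.0221 + 0.0513 × 0.3027² = 0.0268.
D = q·S·CD = 29160 × 229 × 0.0268 = 1.789×10^5 N

D = 1.79×10^5 N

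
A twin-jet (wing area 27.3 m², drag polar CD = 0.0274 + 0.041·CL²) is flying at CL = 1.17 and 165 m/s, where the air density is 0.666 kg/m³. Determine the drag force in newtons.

D = 20700 N

CD = 0.0274 + 0.041 × 1.17² = 0.08352
D = ½ρv²S·CD = ½ × 0.666 × 165² × 27.3 × 0.08352 = 20700 N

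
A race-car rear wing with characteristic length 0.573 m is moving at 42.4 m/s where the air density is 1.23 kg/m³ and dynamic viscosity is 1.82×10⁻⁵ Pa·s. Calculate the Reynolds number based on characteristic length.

Re = ρ·v·c/μ = 1.23 × 42.4 × 0.573 / (1.82×10⁻⁵) = 1.64×10^6

Re = 1.64×10^6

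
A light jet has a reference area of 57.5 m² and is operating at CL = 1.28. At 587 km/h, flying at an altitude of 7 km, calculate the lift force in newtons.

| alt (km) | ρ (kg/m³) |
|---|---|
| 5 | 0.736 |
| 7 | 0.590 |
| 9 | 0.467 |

L = 5.77×10^5 N

At 7 km, from the table: ρ = 0.590 kg/m³.
Convert speed: v = 587 km/h ÷ 3.6 = 163.1 m/s.
L = ½ρv²S·CL = ½ × 0.59 × 163.1² × 57.5 × 1.28 = 5.77×10^5 N ≈ 577 kN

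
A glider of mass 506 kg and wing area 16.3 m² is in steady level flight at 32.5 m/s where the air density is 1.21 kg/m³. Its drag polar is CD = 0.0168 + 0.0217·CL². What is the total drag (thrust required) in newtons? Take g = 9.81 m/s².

D = 226 N

Level flight ⇒ L = W = m·g = 506 × 9.81 = 4963.9 N.
q = ½ρv² = ½ × 1.21 × 32.5² = 639 Pa.
CL = 2W/(ρv²S) = 2×4963.9/(1.21×32.5²×16.3) = 0.4766.
CD = 0.0168 + 0.0217 × 0.4766² = 0.02173.
D = q·S·CD = 639 × 16.3 × 0.02173 = 226.3 N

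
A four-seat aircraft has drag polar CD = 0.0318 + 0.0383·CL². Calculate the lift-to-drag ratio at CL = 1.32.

CD = 0.0318 + 0.0383 × 1.32² = 0.09853
L/D = CL/CD = 1.32 / 0.09853 = 13.4

L/D = 13.4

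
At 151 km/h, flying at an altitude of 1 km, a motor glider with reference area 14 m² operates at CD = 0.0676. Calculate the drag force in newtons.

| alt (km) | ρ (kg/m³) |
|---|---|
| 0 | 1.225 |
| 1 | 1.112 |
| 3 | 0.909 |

D = 926 N

At 1 km, from the table: ρ = 1.112 kg/m³.
Convert speed: v = 151 km/h ÷ 3.6 = 41.94 m/s.
D = ½ρv²S·CD = ½ × 1.112 × 41.94² × 14 × 0.0676 = 926 N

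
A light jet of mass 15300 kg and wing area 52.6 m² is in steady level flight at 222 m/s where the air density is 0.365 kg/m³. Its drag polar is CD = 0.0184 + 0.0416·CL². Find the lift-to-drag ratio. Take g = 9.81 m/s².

L/D = 14

Level flight ⇒ L = W = m·g = 15300 × 9.81 = 1.5009×10^5 N.
Dynamic pressure q = 0.5 × 0.365 × 222² = 8994 Pa.
CL = W/(q·S) = 1.5009×10^5 / (8994 × 52.6) = 0.3173.
CD = 0.0184 + 0.0416 × 0.3173² = 0.02259.
L/D = CL/CD = 0.3173 / 0.02259 = 14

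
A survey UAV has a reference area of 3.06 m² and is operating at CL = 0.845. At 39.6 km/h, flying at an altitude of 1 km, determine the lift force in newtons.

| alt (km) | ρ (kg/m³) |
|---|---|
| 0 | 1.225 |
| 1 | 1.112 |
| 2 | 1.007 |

L = 174 N

At 1 km, from the table: ρ = 1.112 kg/m³.
Convert speed: v = 39.6 km/h ÷ 3.6 = 11 m/s.
L = ½ρv²S·CL = ½ × 1.112 × 11² × 3.06 × 0.845 = 174 N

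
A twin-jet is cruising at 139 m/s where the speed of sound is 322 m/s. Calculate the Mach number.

M = 0.432

M = v/a = 139 / 322 = 0.432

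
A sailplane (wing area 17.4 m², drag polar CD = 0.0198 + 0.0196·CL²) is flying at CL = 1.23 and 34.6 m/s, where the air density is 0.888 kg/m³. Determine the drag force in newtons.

D = 457 N

CD = 0.0198 + 0.0196 × 1.23² = 0.04945
D = ½ρv²S·CD = ½ × 0.888 × 34.6² × 17.4 × 0.04945 = 457 N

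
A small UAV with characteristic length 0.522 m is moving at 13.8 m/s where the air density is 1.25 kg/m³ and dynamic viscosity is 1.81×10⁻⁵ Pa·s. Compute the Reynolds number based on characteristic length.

Re = 4.97×10^5

Re = ρ·v·c/μ = 1.25 × 13.8 × 0.522 / (1.81×10⁻⁵) = 4.97×10^5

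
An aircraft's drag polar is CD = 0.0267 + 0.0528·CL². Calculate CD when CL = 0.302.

CD = 0.0315

CD = 0.0267 + 0.0528 × 0.302² = 0.0267 + 0.004816 = 0.0315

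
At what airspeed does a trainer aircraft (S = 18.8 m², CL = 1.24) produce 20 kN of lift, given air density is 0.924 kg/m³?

L = ½ρv²S·CL ⇒ v = √(2L/(ρ·S·CL))
v = √(2 × 20000 / (0.924 × 18.8 × 1.24)) = √1857 = 43.1 m/s

v = 43.1 m/s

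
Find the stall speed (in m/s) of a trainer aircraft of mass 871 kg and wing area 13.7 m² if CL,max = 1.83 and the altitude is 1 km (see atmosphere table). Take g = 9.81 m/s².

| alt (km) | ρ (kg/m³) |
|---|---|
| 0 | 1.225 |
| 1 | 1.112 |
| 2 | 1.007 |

At 1 km, from the table: ρ = 1.112 kg/m³.
Weight W = mg = 871 × 9.81 = 8545 N.
From L = ½ρV²S·CL,max = W: V_stall = √(2W/(ρSCL,max)) = √(2·8545/(1.112·13.7·1.83))
V_stall = √613 = 24.8 m/s

V_stall = 24.8 m/s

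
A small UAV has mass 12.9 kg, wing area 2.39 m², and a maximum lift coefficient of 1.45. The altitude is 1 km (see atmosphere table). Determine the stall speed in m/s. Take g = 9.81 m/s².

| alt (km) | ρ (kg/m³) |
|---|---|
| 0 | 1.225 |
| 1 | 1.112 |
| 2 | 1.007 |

At 1 km, from the table: ρ = 1.112 kg/m³.
Stall occurs when L = W at CL,max. W = mg = 12.9 × 9.81 = 126.5 N.
V_stall = √(2W/(ρ·S·CL,max)) = √(2 × 126.5 / (1.112 × 2.39 × 1.45))
V_stall = √65.68 = 8.1 m/s

V_stall = 8.1 m/s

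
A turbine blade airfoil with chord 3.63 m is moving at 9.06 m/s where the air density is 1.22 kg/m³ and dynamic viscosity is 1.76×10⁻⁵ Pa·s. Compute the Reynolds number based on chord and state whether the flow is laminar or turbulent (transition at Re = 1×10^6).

Re = 2.28×10^6 (turbulent)

Re = ρ·v·c/μ = 1.22 × 9.06 × 3.63 / (1.76×10⁻⁵) = 2.28×10^6
Since 2.28×10^6 > 1×10^6, the flow is turbulent.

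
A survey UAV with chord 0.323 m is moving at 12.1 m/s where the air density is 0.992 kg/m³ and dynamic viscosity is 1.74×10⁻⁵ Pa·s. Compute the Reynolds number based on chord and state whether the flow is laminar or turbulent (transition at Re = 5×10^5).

Re = 2.23×10^5 (laminar)

Re = ρ·v·c/μ = 0.992 × 12.1 × 0.323 / (1.74×10⁻⁵) = 2.23×10^5
Since 2.23×10^5 < 5×10^5, the flow is laminar.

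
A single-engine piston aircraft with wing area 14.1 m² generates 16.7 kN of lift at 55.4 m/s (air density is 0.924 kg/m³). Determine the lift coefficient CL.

CL = 0.835

From L = ½ρv²S·CL, rearranging gives CL = 2L/(ρv²S).
CL = 2 × 16700 / (0.924 × 55.4² × 14.1) = 0.835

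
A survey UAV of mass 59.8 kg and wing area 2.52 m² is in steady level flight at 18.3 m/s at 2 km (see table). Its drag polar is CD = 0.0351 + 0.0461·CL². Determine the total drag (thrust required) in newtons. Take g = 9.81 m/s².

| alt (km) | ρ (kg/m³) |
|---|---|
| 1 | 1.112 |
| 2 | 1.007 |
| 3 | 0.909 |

D = 52.3 N

At 2 km, from the table: ρ = 1.007 kg/m³.
Level flight ⇒ L = W = m·g = 59.8 × 9.81 = 586.64 N.
Dynamic pressure q = 0.5 × 1.007 × 18.3² = 168.6 Pa.
Required CL = L/(qS) = 586.64/(168.6·2.52) = 1.381.
CD = 0.0351 + 0.0461 × 1.381² = 0.123.
D = q·S·CD = 168.6 × 2.52 × 0.123 = 52.25 N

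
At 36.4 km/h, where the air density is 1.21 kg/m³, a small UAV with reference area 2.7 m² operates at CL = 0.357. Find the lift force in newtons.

L = 59.6 N

Convert speed: v = 36.4 km/h ÷ 3.6 = 10.11 m/s.
L = ½ρv²S·CL = ½ × 1.21 × 10.11² × 2.7 × 0.357 = 59.6 N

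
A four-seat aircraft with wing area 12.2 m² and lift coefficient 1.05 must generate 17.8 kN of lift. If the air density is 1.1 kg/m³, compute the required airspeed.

L = ½ρv²S·CL ⇒ v = √(2L/(ρ·S·CL))
v = √(2 × 17800 / (1.1 × 12.2 × 1.05)) = √2526 = 50.3 m/s

v = 50.3 m/s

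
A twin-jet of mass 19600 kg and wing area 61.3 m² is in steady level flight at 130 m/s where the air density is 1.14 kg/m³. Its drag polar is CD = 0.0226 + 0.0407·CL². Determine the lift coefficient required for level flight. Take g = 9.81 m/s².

CL = 0.326

In steady level flight, lift balances weight: W = mg = 19600 × 9.81 = 1.9228×10^5 N.
Dynamic pressure q = 0.5 × 1.14 × 130² = 9633 Pa.
CL = W/(q·S) = 1.9228×10^5 / (9633 × 61.3) = 0.3256.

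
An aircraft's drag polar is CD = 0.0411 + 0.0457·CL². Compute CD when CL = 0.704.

CD = 0.0637

CD = 0.0411 + 0.0457 × 0.704² = 0.0411 + 0.02265 = 0.0637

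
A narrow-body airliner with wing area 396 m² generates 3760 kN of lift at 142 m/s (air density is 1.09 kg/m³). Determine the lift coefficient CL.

CL = 0.864

From L = ½ρv²S·CL, rearranging gives CL = 2L/(ρv²S).
CL = 2 × 3.76×10^6 / (1.09 × 142² × 396) = 0.864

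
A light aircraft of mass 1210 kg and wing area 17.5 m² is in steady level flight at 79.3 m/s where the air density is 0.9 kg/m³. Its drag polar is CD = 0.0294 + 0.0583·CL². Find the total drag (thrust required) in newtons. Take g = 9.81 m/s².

D = 1620 N

Weight W = mg = 1210 × 9.81 = 11870 N; in level flight L = W.
q = ½ρv² = ½ × 0.9 × 79.3² = 2830 Pa.
CL = W/(q·S) = 11870 / (2830 × 17.5) = 0.2397.
CD = 0.0294 + 0.0583 × 0.2397² = 0.03275.
D = q·S·CD = 2830 × 17.5 × 0.03275 = 1622 N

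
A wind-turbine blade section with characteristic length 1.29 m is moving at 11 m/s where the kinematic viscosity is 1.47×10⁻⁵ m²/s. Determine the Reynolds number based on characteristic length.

Re = v·c/ν = 11 × 1.29 / (1.47×10⁻⁵) = 9.65×10^5

Re = 9.65×10^5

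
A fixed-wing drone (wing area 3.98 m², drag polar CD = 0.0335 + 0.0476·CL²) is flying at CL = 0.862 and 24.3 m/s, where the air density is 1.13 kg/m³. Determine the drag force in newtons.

D = 91.4 N

CD = 0.0335 + 0.0476 × 0.862² = 0.06887
D = ½ρv²S·CD = ½ × 1.13 × 24.3² × 3.98 × 0.06887 = 91.4 N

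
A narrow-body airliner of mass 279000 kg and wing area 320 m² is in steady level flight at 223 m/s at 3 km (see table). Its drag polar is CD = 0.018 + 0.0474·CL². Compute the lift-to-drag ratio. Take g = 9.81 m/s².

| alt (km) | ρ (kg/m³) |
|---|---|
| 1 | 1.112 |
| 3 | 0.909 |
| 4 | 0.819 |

L/D = 15.3

At 3 km, from the table: ρ = 0.909 kg/m³.
Weight W = mg = 279000 × 9.81 = 2.737×10^6 N; in level flight L = W.
q = ½ρv² = ½ × 0.909 × 223² = 22600 Pa.
Required CL = L/(qS) = 2.737×10^6/(22600·320) = 0.3784.
CD = 0.018 + 0.0474 × 0.3784² = 0.02479.
L/D = CL/CD = 0.3784 / 0.02479 = 15.3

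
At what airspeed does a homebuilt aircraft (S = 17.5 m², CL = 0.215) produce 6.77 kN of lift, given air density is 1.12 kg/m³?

v = 56.7 m/s

L = ½ρv²S·CL ⇒ v = √(2L/(ρ·S·CL))
v = √(2 × 6770 / (1.12 × 17.5 × 0.215)) = √3213 = 56.7 m/s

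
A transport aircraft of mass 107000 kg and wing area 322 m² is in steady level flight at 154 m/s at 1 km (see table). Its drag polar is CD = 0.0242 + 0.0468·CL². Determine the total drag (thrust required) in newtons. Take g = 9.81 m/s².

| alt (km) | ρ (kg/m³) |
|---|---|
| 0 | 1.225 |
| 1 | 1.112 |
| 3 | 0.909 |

D = 1.15×10^5 N

At 1 km, from the table: ρ = 1.112 kg/m³.
In steady level flight, lift balances weight: W = mg = 107000 × 9.81 = 1.0497×10^6 N.
Dynamic pressure q = 0.5 × 1.112 × 154² = 13190 Pa.
CL = 2W/(ρv²S) = 2×1.0497×10^6/(1.112×154²×322) = 0.2472.
CD = 0.0242 + 0.0468 × 0.2472² = 0.02706.
D = q·S·CD = 13190 × 322 × 0.02706 = 1.149×10^5 N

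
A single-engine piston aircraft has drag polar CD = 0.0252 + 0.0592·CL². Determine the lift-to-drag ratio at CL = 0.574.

L/D = 12.8

CD = 0.0252 + 0.0592 × 0.574² = 0.0447
L/D = CL/CD = 0.574 / 0.0447 = 12.8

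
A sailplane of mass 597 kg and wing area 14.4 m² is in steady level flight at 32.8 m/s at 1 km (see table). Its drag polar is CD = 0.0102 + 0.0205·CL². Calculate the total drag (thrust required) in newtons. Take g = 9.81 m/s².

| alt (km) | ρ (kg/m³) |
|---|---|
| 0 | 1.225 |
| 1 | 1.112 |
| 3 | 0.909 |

At 1 km, from the table: ρ = 1.112 kg/m³.
In steady level flight, lift balances weight: W = mg = 597 × 9.81 = 5856.6 N.
q = ½ρv² = ½ × 1.112 × 32.8² = 598.2 Pa.
CL = W/(q·S) = 5856.6 / (598.2 × 14.4) = 0.6799.
CD = 0.0102 + 0.0205 × 0.6799² = 0.01968.
D = q·S·CD = 598.2 × 14.4 × 0.01968 = 169.5 N

D = 169 N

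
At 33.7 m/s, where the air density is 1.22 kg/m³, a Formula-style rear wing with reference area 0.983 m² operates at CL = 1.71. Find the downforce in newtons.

L = ½ρv²S·CL = ½ × 1.22 × 33.7² × 0.983 × 1.71 = 1160 N

L = 1160 N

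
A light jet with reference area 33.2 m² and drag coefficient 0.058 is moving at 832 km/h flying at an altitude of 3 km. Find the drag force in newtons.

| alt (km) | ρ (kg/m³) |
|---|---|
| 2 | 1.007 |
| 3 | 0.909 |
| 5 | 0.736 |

At 3 km, from the table: ρ = 0.909 kg/m³.
Convert speed: v = 832 km/h ÷ 3.6 = 231.1 m/s.
D = ½ρv²S·CD = ½ × 0.909 × 231.1² × 33.2 × 0.058 = 46700 N ≈ 46.7 kN

D = 46700 N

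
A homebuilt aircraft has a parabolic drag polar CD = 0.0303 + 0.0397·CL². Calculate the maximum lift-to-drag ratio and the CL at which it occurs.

(L/D)max = 14.4, at CL = 0.874

For CD = CD0 + K·CL², (L/D)max occurs at CL* = √(CD0/K) and equals 1/(2√(K·CD0)).
(L/D)max = 1/(2√(0.0397 × 0.0303)) = 1/(2 × 0.03468) = 14.4
CL* = √(0.0303/0.0397) = 0.874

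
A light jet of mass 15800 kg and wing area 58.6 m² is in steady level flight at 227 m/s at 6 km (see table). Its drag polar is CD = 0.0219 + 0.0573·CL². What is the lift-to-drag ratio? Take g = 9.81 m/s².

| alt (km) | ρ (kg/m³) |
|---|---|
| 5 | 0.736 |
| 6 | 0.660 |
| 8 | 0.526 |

L/D = 6.68

At 6 km, from the table: ρ = 0.660 kg/m³.
Weight W = mg = 15800 × 9.81 = 1.55×10^5 N; in level flight L = W.
Dynamic pressure q = 0.5 × 0.66 × 227² = 17000 Pa.
CL = 2W/(ρv²S) = 2×1.55×10^5/(0.66×227²×58.6) = 0.1555.
CD = 0.0219 + 0.0573 × 0.1555² = 0.02329.
L/D = CL/CD = 0.1555 / 0.02329 = 6.68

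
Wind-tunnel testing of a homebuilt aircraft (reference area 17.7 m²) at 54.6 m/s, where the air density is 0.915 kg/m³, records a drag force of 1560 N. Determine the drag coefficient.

CD = 0.0646

From D = ½ρv²S·CD, rearranging gives CD = 2D/(ρv²S).
CD = 2 × 1560 / (0.915 × 54.6² × 17.7) = 0.0646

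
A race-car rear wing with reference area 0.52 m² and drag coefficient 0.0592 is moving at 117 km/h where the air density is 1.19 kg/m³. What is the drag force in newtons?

Convert speed: v = 117 km/h ÷ 3.6 = 32.5 m/s.
Dynamic pressure q = ½ρv² = ½ × 1.19 × 32.5² = 628.5 Pa.
D = q·S·CD = 628.5 × 0.52 × 0.0592 = 19.3 N

D = 19.3 N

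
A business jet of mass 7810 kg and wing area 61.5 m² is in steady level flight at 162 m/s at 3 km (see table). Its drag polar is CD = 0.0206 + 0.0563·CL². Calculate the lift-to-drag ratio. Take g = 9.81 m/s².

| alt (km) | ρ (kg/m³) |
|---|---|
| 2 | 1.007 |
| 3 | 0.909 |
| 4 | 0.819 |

At 3 km, from the table: ρ = 0.909 kg/m³.
Weight W = mg = 7810 × 9.81 = 76616 N; in level flight L = W.
q = ½ρv² = ½ × 0.909 × 162² = 11930 Pa.
CL = 2W/(ρv²S) = 2×76616/(0.909×162²×61.5) = 0.1044.
CD = 0.0206 + 0.0563 × 0.1044² = 0.02121.
L/D = CL/CD = 0.1044 / 0.02121 = 4.92

L/D = 4.92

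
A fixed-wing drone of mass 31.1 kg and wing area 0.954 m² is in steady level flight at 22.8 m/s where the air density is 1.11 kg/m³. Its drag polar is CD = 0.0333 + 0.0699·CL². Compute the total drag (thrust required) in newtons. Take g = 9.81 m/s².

D = 32.8 N

In steady level flight, lift balances weight: W = mg = 31.1 × 9.81 = 305.09 N.
q = ½ρv² = ½ × 1.11 × 22.8² = 288.5 Pa.
CL = 2W/(ρv²S) = 2×305.09/(1.11×22.8²×0.954) = 1.108.
CD = 0.0333 + 0.0699 × 1.108² = 0.1192.
D = q·S·CD = 288.5 × 0.954 × 0.1192 = 32.8 N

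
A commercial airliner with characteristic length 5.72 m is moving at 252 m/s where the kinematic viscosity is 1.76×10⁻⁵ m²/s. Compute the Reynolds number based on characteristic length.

Re = v·c/ν = 252 × 5.72 / (1.76×10⁻⁵) = 8.19×10^7

Re = 8.19×10^7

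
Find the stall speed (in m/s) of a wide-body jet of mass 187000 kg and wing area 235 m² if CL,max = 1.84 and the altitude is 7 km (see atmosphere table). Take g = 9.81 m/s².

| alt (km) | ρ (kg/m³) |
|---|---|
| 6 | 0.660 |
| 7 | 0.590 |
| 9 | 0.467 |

At 7 km, from the table: ρ = 0.590 kg/m³.
At stall, lift equals weight: L = W = m·g = 187000 × 9.81 = 1.834×10^6 N.
V_stall = √(2W/(ρ·S·CL,max)) = √(2 × 1.834×10^6 / (0.59 × 235 × 1.84))
V_stall = √14380 = 120 m/s

V_stall = 120 m/s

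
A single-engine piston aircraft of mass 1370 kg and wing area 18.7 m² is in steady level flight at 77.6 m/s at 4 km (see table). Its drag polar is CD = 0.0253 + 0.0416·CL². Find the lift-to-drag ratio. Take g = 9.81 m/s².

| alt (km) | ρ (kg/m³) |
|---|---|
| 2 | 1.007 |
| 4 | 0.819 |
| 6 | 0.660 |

At 4 km, from the table: ρ = 0.819 kg/m³.
In steady level flight, lift balances weight: W = mg = 1370 × 9.81 = 13440 N.
q = ½ρv² = ½ × 0.819 × 77.6² = 2466 Pa.
CL = W/(q·S) = 13440 / (2466 × 18.7) = 0.2915.
CD = 0.0253 + 0.0416 × 0.2915² = 0.02883.
L/D = CL/CD = 0.2915 / 0.02883 = 10.1

L/D = 10.1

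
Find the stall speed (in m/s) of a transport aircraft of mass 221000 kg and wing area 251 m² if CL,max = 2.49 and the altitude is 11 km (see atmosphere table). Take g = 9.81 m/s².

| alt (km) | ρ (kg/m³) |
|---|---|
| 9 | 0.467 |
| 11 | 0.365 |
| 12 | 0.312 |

At 11 km, from the table: ρ = 0.365 kg/m³.
Weight W = mg = 221000 × 9.81 = 2.168×10^6 N.
From L = ½ρV²S·CL,max = W: V_stall = √(2W/(ρSCL,max)) = √(2·2.168×10^6/(0.365·251·2.49))
V_stall = √19010 = 138 m/s

V_stall = 138 m/s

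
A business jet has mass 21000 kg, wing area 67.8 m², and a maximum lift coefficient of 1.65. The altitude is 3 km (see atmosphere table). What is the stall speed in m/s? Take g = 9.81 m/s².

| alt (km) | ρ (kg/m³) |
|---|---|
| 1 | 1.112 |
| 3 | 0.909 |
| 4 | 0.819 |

V_stall = 63.7 m/s

At 3 km, from the table: ρ = 0.909 kg/m³.
Stall occurs when L = W at CL,max. W = mg = 21000 × 9.81 = 2.06×10^5 N.
V_stall = √(2W/(ρ·S·CL,max)) = √(2 × 2.06×10^5 / (0.909 × 67.8 × 1.65))
V_stall = √4052 = 63.7 m/s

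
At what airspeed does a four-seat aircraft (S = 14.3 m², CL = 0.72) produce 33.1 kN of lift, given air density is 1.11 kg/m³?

v = 76.1 m/s

L = ½ρv²S·CL ⇒ v = √(2L/(ρ·S·CL))
v = √(2 × 33100 / (1.11 × 14.3 × 0.72)) = √5793 = 76.1 m/s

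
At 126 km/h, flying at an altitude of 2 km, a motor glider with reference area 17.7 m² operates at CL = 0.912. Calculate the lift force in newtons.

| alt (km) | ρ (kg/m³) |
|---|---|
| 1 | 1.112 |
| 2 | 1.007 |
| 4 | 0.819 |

L = 9960 N

At 2 km, from the table: ρ = 1.007 kg/m³.
Convert speed: v = 126 km/h ÷ 3.6 = 35 m/s.
Dynamic pressure q = ½ρv² = ½ × 1.007 × 35² = 616.8 Pa.
L = q·S·CL = 616.8 × 17.7 × 0.912 = 9960 N ≈ 9.96 kN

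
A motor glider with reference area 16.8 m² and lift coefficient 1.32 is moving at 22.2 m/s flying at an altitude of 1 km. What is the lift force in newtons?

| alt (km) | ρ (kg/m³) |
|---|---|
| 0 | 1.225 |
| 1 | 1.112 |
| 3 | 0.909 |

At 1 km, from the table: ρ = 1.112 kg/m³.
L = ½ρv²S·CL = ½ × 1.112 × 22.2² × 16.8 × 1.32 = 6080 N ≈ 6.08 kN

L = 6080 N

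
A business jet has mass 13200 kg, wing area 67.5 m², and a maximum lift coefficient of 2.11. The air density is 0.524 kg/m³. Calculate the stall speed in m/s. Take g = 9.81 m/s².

At stall, lift equals weight: L = W = m·g = 13200 × 9.81 = 1.295×10^5 N.
From L = ½ρV²S·CL,max = W: V_stall = √(2W/(ρSCL,max)) = √(2·1.295×10^5/(0.524·67.5·2.11))
V_stall = √3470 = 58.9 m/s

V_stall = 58.9 m/s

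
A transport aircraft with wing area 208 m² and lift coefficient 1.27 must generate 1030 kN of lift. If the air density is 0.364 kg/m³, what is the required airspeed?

L = ½ρv²S·CL ⇒ v = √(2L/(ρ·S·CL))
v = √(2 × 1.03×10^6 / (0.364 × 208 × 1.27)) = √21420 = 146 m/s

v = 146 m/s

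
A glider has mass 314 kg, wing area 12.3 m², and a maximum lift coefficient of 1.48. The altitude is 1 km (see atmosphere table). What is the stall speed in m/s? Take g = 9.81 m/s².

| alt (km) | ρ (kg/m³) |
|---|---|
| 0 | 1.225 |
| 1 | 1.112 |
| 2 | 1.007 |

At 1 km, from the table: ρ = 1.112 kg/m³.
Weight W = mg = 314 × 9.81 = 3080 N.
From L = ½ρV²S·CL,max = W: V_stall = √(2W/(ρSCL,max)) = √(2·3080/(1.112·12.3·1.48))
V_stall = √304.3 = 17.4 m/s

V_stall = 17.4 m/s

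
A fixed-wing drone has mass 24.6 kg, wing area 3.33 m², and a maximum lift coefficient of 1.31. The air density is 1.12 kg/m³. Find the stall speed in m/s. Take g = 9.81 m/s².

V_stall = 9.94 m/s

Weight W = mg = 24.6 × 9.81 = 241.3 N.
V_stall = √(2W/(ρ·S·CL,max)) = √(2 × 241.3 / (1.12 × 3.33 × 1.31))
V_stall = √98.79 = 9.94 m/s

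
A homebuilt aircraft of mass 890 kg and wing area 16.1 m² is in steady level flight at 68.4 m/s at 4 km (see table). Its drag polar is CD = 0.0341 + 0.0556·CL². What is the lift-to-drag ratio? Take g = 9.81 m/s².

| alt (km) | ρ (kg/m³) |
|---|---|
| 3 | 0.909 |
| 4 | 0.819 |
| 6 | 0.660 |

L/D = 7.34

At 4 km, from the table: ρ = 0.819 kg/m³.
Weight W = mg = 890 × 9.81 = 8730.9 N; in level flight L = W.
q = ½ρv² = ½ × 0.819 × 68.4² = 1916 Pa.
CL = 2W/(ρv²S) = 2×8730.9/(0.819×68.4²×16.1) = 0.2831.
CD = 0.0341 + 0.0556 × 0.2831² = 0.03855.
L/D = CL/CD = 0.2831 / 0.03855 = 7.34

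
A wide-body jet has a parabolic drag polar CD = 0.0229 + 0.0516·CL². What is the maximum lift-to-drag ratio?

(L/D)max = 14.5

For CD = CD0 + K·CL², (L/D)max occurs at CL* = √(CD0/K) and equals 1/(2√(K·CD0)).
(L/D)max = 1/(2√(0.0516 × 0.0229)) = 1/(2 × 0.03437) = 14.5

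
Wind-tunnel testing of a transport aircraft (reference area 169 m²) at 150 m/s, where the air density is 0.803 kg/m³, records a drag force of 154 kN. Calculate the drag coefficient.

CD = 0.101

From D = ½ρv²S·CD, rearranging gives CD = 2D/(ρv²S).
CD = 2 × 1.54×10^5 / (0.803 × 150² × 169) = 0.101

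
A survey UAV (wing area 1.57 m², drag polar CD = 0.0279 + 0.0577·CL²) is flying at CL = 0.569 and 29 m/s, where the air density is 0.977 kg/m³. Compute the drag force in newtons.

D = 30 N

CD = 0.0279 + 0.0577 × 0.569² = 0.04658
D = ½ρv²S·CD = ½ × 0.977 × 29² × 1.57 × 0.04658 = 30 N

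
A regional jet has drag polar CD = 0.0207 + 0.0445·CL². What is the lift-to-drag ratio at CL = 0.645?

L/D = 16.4

CD = 0.0207 + 0.0445 × 0.645² = 0.03921
L/D = CL/CD = 0.645 / 0.03921 = 16.4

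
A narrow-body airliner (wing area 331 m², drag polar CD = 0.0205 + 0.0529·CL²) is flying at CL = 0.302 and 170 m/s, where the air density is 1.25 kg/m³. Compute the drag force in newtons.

D = 1.51×10^5 N

CD = 0.0205 + 0.0529 × 0.302² = 0.02532
D = ½ρv²S·CD = ½ × 1.25 × 170² × 331 × 0.02532 = 1.51×10^5 N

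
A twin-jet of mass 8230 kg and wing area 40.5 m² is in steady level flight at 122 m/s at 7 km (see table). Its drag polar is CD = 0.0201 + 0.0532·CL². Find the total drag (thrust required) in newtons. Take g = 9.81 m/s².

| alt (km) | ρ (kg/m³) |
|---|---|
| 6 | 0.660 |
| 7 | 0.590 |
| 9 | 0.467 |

D = 5520 N

At 7 km, from the table: ρ = 0.590 kg/m³.
In steady level flight, lift balances weight: W = mg = 8230 × 9.81 = 80736 N.
Dynamic pressure q = 0.5 × 0.59 × 122² = 4391 Pa.
CL = 2W/(ρv²S) = 2×80736/(0.59×122²×40.5) = 0.454.
CD = 0.0201 + 0.0532 × 0.454² = 0.03107.
D = q·S·CD = 4391 × 40.5 × 0.03107 = 5524 N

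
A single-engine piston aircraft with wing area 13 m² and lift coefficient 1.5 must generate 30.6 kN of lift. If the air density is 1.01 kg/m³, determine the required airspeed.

v = 55.7 m/s

L = ½ρv²S·CL ⇒ v = √(2L/(ρ·S·CL))
v = √(2 × 30600 / (1.01 × 13 × 1.5)) = √3107 = 55.7 m/s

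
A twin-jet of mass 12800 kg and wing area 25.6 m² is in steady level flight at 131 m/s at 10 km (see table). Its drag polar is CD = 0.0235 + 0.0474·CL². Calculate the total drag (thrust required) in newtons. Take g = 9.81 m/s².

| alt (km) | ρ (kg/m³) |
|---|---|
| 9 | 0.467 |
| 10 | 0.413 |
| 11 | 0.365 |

At 10 km, from the table: ρ = 0.413 kg/m³.
Weight W = mg = 12800 × 9.81 = 1.2557×10^5 N; in level flight L = W.
Dynamic pressure q = 0.5 × 0.413 × 131² = 3544 Pa.
CL = 2W/(ρv²S) = 2×1.2557×10^5/(0.413×131²×25.6) = 1.384.
CD = 0.0235 + 0.0474 × 1.384² = 0.1143.
D = q·S·CD = 3544 × 25.6 × 0.1143 = 10370 N

D = 10400 N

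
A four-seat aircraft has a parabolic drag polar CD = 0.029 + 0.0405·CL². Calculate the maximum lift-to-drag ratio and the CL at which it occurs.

For CD = CD0 + K·CL², (L/D)max occurs at CL* = √(CD0/K) and equals 1/(2√(K·CD0)).
(L/D)max = 1/(2√(0.0405 × 0.029)) = 1/(2 × 0.03427) = 14.6
CL* = √(0.029/0.0405) = 0.846

(L/D)max = 14.6, at CL = 0.846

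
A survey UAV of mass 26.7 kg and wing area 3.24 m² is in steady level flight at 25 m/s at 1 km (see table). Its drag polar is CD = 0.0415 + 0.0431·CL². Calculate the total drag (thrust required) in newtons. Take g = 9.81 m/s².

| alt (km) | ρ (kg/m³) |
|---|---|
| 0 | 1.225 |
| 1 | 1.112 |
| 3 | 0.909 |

D = 49.4 N

At 1 km, from the table: ρ = 1.112 kg/m³.
Weight W = mg = 26.7 × 9.81 = 261.93 N; in level flight L = W.
q = ½ρv² = ½ × 1.112 × 25² = 347.5 Pa.
Required CL = L/(qS) = 261.93/(347.5·3.24) = 0.2326.
CD = 0.0415 + 0.0431 × 0.2326² = 0.04383.
D = q·S·CD = 347.5 × 3.24 × 0.04383 = 49.35 N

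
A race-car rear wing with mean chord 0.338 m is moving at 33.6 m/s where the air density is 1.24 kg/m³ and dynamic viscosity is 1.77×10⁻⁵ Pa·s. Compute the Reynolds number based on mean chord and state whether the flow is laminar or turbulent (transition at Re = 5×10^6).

Re = 7.96×10^5 (laminar)

Re = ρ·v·c/μ = 1.24 × 33.6 × 0.338 / (1.77×10⁻⁵) = 7.96×10^5
Since 7.96×10^5 < 5×10^6, the flow is laminar.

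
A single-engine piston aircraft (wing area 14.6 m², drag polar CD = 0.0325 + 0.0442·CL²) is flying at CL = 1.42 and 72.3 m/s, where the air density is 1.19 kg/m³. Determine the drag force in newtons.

D = 5520 N

CD = 0.0325 + 0.0442 × 1.42² = 0.1216
D = ½ρv²S·CD = ½ × 1.19 × 72.3² × 14.6 × 0.1216 = 5520 N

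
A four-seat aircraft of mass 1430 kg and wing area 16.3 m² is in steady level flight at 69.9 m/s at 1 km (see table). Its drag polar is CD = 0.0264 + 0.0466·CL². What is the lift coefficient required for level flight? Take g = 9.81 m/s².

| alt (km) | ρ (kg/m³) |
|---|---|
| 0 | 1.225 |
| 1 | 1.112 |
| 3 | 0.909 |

At 1 km, from the table: ρ = 1.112 kg/m³.
Weight W = mg = 1430 × 9.81 = 14028 N; in level flight L = W.
q = ½ρv² = ½ × 1.112 × 69.9² = 2717 Pa.
CL = W/(q·S) = 14028 / (2717 × 16.3) = 0.3168.

CL = 0.317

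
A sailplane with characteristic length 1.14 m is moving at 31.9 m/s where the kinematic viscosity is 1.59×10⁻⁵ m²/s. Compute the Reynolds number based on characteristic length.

Re = v·c/ν = 31.9 × 1.14 / (1.59×10⁻⁵) = 2.29×10^6

Re = 2.29×10^6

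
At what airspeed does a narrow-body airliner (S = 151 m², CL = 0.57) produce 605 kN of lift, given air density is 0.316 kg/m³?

L = ½ρv²S·CL ⇒ v = √(2L/(ρ·S·CL))
v = √(2 × 6.05×10^5 / (0.316 × 151 × 0.57)) = √44490 = 211 m/s

v = 211 m/s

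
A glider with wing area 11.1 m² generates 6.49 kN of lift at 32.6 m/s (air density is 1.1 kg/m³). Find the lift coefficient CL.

From L = ½ρv²S·CL, rearranging gives CL = 2L/(ρv²S).
CL = 2 × 6490 / (1.1 × 32.6² × 11.1) = 1

CL = 1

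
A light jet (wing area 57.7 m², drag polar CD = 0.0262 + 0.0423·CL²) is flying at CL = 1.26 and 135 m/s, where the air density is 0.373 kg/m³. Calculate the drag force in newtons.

D = 18300 N

CD = 0.0262 + 0.0423 × 1.26² = 0.09336
D = ½ρv²S·CD = ½ × 0.373 × 135² × 57.7 × 0.09336 = 18300 N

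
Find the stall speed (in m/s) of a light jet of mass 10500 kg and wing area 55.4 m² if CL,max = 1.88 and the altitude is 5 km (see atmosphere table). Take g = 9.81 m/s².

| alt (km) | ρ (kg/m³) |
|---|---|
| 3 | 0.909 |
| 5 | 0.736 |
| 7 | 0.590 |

At 5 km, from the table: ρ = 0.736 kg/m³.
At stall, lift equals weight: L = W = m·g = 10500 × 9.81 = 1.03×10^5 N.
From L = ½ρV²S·CL,max = W: V_stall = √(2W/(ρSCL,max)) = √(2·1.03×10^5/(0.736·55.4·1.88))
V_stall = √2687 = 51.8 m/s

V_stall = 51.8 m/s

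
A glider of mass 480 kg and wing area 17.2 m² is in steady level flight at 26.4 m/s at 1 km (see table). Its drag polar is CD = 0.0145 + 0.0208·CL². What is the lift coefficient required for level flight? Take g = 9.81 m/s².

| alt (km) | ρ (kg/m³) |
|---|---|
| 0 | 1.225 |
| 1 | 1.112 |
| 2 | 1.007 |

CL = 0.706

At 1 km, from the table: ρ = 1.112 kg/m³.
Weight W = mg = 480 × 9.81 = 4708.8 N; in level flight L = W.
q = ½ρv² = ½ × 1.112 × 26.4² = 387.5 Pa.
Required CL = L/(qS) = 4708.8/(387.5·17.2) = 0.7065.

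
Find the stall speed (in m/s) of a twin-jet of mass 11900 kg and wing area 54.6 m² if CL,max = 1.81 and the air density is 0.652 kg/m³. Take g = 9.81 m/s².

V_stall = 60.2 m/s

At stall, lift equals weight: L = W = m·g = 11900 × 9.81 = 1.167×10^5 N.
From L = ½ρV²S·CL,max = W: V_stall = √(2W/(ρSCL,max)) = √(2·1.167×10^5/(0.652·54.6·1.81))
V_stall = √3623 = 60.2 m/s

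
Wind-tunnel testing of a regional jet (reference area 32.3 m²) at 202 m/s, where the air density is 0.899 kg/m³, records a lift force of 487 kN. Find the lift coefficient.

From L = ½ρv²S·CL, rearranging gives CL = 2L/(ρv²S).
CL = 2 × 4.87×10^5 / (0.899 × 202² × 32.3) = 0.822

CL = 0.822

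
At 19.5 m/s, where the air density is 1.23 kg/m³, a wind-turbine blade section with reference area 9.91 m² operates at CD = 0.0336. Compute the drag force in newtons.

Dynamic pressure q = ½ρv² = ½ × 1.23 × 19.5² = 233.9 Pa.
D = q·S·CD = 233.9 × 9.91 × 0.0336 = 77.9 N

D = 77.9 N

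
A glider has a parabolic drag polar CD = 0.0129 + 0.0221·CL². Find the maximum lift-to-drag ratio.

(L/D)max = 29.6

For CD = CD0 + K·CL², (L/D)max occurs at CL* = √(CD0/K) and equals 1/(2√(K·CD0)).
(L/D)max = 1/(2√(0.0221 × 0.0129)) = 1/(2 × 0.01688) = 29.6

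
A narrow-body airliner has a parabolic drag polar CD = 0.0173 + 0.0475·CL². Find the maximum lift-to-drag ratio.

(L/D)max = 17.4

For CD = CD0 + K·CL², (L/D)max occurs at CL* = √(CD0/K) and equals 1/(2√(K·CD0)).
(L/D)max = 1/(2√(0.0475 × 0.0173)) = 1/(2 × 0.02867) = 17.4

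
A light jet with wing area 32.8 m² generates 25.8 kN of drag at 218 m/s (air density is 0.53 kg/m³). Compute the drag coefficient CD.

From D = ½ρv²S·CD, rearranging gives CD = 2D/(ρv²S).
CD = 2 × 25800 / (0.53 × 218² × 32.8) = 0.0625

CD = 0.0625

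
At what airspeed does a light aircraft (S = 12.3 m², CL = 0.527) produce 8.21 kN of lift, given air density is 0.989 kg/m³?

L = ½ρv²S·CL ⇒ v = √(2L/(ρ·S·CL))
v = √(2 × 8210 / (0.989 × 12.3 × 0.527)) = √2561 = 50.6 m/s

v = 50.6 m/s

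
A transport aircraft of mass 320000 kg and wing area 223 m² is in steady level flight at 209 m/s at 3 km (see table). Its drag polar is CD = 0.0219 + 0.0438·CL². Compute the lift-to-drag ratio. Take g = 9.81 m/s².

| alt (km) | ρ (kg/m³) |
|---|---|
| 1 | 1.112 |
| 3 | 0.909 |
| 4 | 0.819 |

L/D = 16.1

At 3 km, from the table: ρ = 0.909 kg/m³.
Weight W = mg = 320000 × 9.81 = 3.1392×10^6 N; in level flight L = W.
Dynamic pressure q = 0.5 × 0.909 × 209² = 19850 Pa.
CL = 2W/(ρv²S) = 2×3.1392×10^6/(0.909×209²×223) = 0.7091.
CD = 0.0219 + 0.0438 × 0.7091² = 0.04392.
L/D = CL/CD = 0.7091 / 0.04392 = 16.1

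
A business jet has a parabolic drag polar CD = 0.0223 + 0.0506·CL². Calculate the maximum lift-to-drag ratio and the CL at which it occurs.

For CD = CD0 + K·CL², (L/D)max occurs at CL* = √(CD0/K) and equals 1/(2√(K·CD0)).
(L/D)max = 1/(2√(0.0506 × 0.0223)) = 1/(2 × 0.03359) = 14.9
CL* = √(0.0223/0.0506) = 0.664

(L/D)max = 14.9, at CL = 0.664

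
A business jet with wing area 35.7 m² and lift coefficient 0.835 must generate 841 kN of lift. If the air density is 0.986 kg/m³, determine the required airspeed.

v = 239 m/s

L = ½ρv²S·CL ⇒ v = √(2L/(ρ·S·CL))
v = √(2 × 8.41×10^5 / (0.986 × 35.7 × 0.835)) = √57230 = 239 m/s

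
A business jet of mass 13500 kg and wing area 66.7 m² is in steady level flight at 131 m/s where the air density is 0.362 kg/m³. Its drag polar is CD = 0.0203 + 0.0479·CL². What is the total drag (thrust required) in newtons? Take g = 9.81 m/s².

Level flight ⇒ L = W = m·g = 13500 × 9.81 = 1.3244×10^5 N.
Dynamic pressure q = 0.5 × 0.362 × 131² = 3106 Pa.
Required CL = L/(qS) = 1.3244×10^5/(3106·66.7) = 0.6392.
CD = 0.0203 + 0.0479 × 0.6392² = 0.03987.
D = q·S·CD = 3106 × 66.7 × 0.03987 = 8261 N

D = 8260 N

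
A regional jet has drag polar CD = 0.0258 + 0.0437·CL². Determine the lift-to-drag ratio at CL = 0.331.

CD = 0.0258 + 0.0437 × 0.331² = 0.03059
L/D = CL/CD = 0.331 / 0.03059 = 10.8

L/D = 10.8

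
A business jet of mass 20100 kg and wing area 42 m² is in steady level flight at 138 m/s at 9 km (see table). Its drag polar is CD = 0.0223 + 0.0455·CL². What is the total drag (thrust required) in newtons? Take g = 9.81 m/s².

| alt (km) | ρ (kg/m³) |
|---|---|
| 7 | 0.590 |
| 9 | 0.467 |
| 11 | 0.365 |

At 9 km, from the table: ρ = 0.467 kg/m³.
Weight W = mg = 20100 × 9.81 = 1.9718×10^5 N; in level flight L = W.
Dynamic pressure q = 0.5 × 0.467 × 138² = 4447 Pa.
Required CL = L/(qS) = 1.9718×10^5/(4447·42) = 1.056.
CD = 0.0223 + 0.0455 × 1.056² = 0.07302.
D = q·S·CD = 4447 × 42 × 0.07302 = 13640 N

D = 13600 N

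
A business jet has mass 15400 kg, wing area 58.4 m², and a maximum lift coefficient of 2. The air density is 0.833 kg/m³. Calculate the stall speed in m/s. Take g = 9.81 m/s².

V_stall = 55.7 m/s

Stall occurs when L = W at CL,max. W = mg = 15400 × 9.81 = 1.511×10^5 N.
V_stall = √(2W/(ρ·S·CL,max)) = √(2 × 1.511×10^5 / (0.833 × 58.4 × 2))
V_stall = √3106 = 55.7 m/s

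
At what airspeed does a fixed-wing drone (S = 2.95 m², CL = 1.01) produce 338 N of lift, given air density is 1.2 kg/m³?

L = ½ρv²S·CL ⇒ v = √(2L/(ρ·S·CL))
v = √(2 × 338 / (1.2 × 2.95 × 1.01)) = √189.1 = 13.8 m/s

v = 13.8 m/s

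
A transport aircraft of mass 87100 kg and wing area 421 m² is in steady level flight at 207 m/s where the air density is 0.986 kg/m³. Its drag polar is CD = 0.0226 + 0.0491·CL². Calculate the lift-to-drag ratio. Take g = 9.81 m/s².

L/D = 4.17

Level flight ⇒ L = W = m·g = 87100 × 9.81 = 8.5445×10^5 N.
q = ½ρv² = ½ × 0.986 × 207² = 21120 Pa.
CL = W/(q·S) = 8.5445×10^5 / (21120 × 421) = 0.09608.
CD = 0.0226 + 0.0491 × 0.09608² = 0.02305.
L/D = CL/CD = 0.09608 / 0.02305 = 4.17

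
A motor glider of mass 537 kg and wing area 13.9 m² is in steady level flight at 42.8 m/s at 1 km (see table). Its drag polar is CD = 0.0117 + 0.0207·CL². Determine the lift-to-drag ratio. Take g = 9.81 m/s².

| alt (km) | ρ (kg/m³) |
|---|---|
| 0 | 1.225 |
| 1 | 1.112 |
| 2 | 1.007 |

At 1 km, from the table: ρ = 1.112 kg/m³.
Weight W = mg = 537 × 9.81 = 5268 N; in level flight L = W.
Dynamic pressure q = 0.5 × 1.112 × 42.8² = 1019 Pa.
Required CL = L/(qS) = 5268/(1019·13.9) = 0.3721.
CD = 0.0117 + 0.0207 × 0.3721² = 0.01457.
L/D = CL/CD = 0.3721 / 0.01457 = 25.5

L/D = 25.5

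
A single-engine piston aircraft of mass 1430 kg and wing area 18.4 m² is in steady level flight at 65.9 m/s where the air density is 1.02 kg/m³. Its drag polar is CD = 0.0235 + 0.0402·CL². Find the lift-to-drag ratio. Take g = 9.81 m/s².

In steady level flight, lift balances weight: W = mg = 1430 × 9.81 = 14028 N.
q = ½ρv² = ½ × 1.02 × 65.9² = 2215 Pa.
CL = 2W/(ρv²S) = 2×14028/(1.02×65.9²×18.4) = 0.3442.
CD = 0.0235 + 0.0402 × 0.3442² = 0.02826.
L/D = CL/CD = 0.3442 / 0.02826 = 12.2

L/D = 12.2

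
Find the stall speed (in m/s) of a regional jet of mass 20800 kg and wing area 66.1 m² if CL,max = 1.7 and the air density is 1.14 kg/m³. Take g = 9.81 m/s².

V_stall = 56.4 m/s

Weight W = mg = 20800 × 9.81 = 2.04×10^5 N.
From L = ½ρV²S·CL,max = W: V_stall = √(2W/(ρSCL,max)) = √(2·2.04×10^5/(1.14·66.1·1.7))
V_stall = √3186 = 56.4 m/s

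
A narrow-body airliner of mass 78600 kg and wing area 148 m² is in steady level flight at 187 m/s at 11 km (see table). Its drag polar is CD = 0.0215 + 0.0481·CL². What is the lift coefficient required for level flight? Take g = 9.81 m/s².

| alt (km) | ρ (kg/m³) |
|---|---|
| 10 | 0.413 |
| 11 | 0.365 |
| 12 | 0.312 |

At 11 km, from the table: ρ = 0.365 kg/m³.
Weight W = mg = 78600 × 9.81 = 7.7107×10^5 N; in level flight L = W.
q = ½ρv² = ½ × 0.365 × 187² = 6382 Pa.
CL = W/(q·S) = 7.7107×10^5 / (6382 × 148) = 0.8164.

CL = 0.816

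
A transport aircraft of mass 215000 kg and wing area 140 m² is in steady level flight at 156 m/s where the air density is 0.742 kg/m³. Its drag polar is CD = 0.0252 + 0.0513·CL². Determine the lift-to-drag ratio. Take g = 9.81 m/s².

L/D = 9.93

Weight W = mg = 215000 × 9.81 = 2.1092×10^6 N; in level flight L = W.
q = ½ρv² = ½ × 0.742 × 156² = 9029 Pa.
CL = 2W/(ρv²S) = 2×2.1092×10^6/(0.742×156²×140) = 1.669.
CD = 0.0252 + 0.0513 × 1.669² = 0.168.
L/D = CL/CD = 1.669 / 0.168 = 9.93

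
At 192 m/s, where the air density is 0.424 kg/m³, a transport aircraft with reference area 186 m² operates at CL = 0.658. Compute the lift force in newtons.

L = 9.56×10^5 N

L = ½ρv²S·CL = ½ × 0.424 × 192² × 186 × 0.658 = 9.56×10^5 N ≈ 956 kN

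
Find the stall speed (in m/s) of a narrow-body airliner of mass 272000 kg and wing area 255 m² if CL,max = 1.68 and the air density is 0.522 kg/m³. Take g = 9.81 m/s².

V_stall = 154 m/s

Stall occurs when L = W at CL,max. W = mg = 272000 × 9.81 = 2.668×10^6 N.
From L = ½ρV²S·CL,max = W: V_stall = √(2W/(ρSCL,max)) = √(2·2.668×10^6/(0.522·255·1.68))
V_stall = √23860 = 154 m/s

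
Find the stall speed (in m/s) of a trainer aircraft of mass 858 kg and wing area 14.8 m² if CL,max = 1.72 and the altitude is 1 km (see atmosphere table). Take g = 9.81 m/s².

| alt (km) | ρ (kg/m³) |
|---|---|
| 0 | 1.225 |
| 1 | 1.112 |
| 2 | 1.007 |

At 1 km, from the table: ρ = 1.112 kg/m³.
Weight W = mg = 858 × 9.81 = 8417 N.
From L = ½ρV²S·CL,max = W: V_stall = √(2W/(ρSCL,max)) = √(2·8417/(1.112·14.8·1.72))
V_stall = √594.7 = 24.4 m/s

V_stall = 24.4 m/s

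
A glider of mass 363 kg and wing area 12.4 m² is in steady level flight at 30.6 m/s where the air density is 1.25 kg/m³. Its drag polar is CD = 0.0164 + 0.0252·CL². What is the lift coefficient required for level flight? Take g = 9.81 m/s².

CL = 0.491

Level flight ⇒ L = W = m·g = 363 × 9.81 = 3561 N.
q = ½ρv² = ½ × 1.25 × 30.6² = 585.2 Pa.
CL = W/(q·S) = 3561 / (585.2 × 12.4) = 0.4907.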